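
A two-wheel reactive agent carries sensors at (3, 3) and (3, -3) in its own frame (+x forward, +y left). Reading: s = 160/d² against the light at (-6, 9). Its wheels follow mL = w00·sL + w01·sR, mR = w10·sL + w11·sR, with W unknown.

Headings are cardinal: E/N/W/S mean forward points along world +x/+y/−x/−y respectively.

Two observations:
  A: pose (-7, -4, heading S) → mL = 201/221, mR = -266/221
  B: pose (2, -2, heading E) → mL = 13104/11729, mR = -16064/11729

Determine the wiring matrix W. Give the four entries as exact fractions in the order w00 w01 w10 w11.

1 1/2 -1 -1

obs A: pose=(-7,-4,S) → sL=8/13, sR=10/17, mL=201/221, mR=-266/221
obs B: pose=(2,-2,E) → sL=32/37, sR=160/317, mL=13104/11729, mR=-16064/11729
sensor matrix S = [[8/13, 10/17], [32/37, 160/317]]; det S = -513600/2592109
solve [mL_A; mL_B] = S·[w00; w01] and [mR_A; mR_B] = S·[w10; w11]:
  w00 = 1, w01 = 1/2, w10 = -1, w11 = -1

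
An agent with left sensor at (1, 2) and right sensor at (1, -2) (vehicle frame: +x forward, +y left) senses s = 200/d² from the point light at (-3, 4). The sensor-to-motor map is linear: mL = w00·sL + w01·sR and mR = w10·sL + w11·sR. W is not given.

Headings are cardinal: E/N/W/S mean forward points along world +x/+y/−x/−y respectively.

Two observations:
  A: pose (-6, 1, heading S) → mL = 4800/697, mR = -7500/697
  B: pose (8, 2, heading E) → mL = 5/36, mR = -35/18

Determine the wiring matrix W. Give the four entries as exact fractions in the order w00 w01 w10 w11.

obs A: pose=(-6,1,S) → sL=200/17, sR=200/41, mL=4800/697, mR=-7500/697
obs B: pose=(8,2,E) → sL=25/18, sR=5/4, mL=5/36, mR=-35/18
sensor matrix S = [[200/17, 200/41], [25/18, 5/4]]; det S = 49750/6273
solve [mL_A; mL_B] = S·[w00; w01] and [mR_A; mR_B] = S·[w10; w11]:
  w00 = 1, w01 = -1, w10 = -1/2, w11 = -1

1 -1 -1/2 -1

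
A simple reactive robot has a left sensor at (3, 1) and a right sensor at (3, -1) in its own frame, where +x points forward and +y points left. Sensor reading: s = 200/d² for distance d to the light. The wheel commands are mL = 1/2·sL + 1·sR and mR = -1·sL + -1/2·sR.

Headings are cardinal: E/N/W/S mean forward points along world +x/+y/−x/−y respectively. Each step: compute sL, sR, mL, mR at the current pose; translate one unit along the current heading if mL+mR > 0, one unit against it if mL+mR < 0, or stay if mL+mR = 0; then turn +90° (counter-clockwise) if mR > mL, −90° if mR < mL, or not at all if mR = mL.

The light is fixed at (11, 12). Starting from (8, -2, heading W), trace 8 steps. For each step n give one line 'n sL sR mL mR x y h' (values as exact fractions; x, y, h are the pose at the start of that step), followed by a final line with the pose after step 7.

0 200/261 40/41 14540/10701 -13420/10701 8 -2 W
1 100/73 20/13 2110/949 -2030/949 7 -2 N
2 40/29 200/197 9740/5713 -10780/5713 7 -1 E
3 25/34 50/73 5225/4964 -2675/2482 6 -1 S
4 200/233 40/37 13020/8621 -12060/8621 6 0 W
5 20/13 100/53 1830/689 -1710/689 5 0 N
6 200/109 200/153 37100/16677 -41500/16677 5 1 E
7 25/29 10/13 905/754 -470/377 4 1 S
final 4 2 W

n=0: pose=(8,-2,W); sL=200/261, sR=40/41; mL=14540/10701, mR=-13420/10701; mL+mR=1120/10701 → advance +1; mR−mL=-9320/3567 → turn -1·90°
n=1: pose=(7,-2,N); sL=100/73, sR=20/13; mL=2110/949, mR=-2030/949; mL+mR=80/949 → advance +1; mR−mL=-4140/949 → turn -1·90°
n=2: pose=(7,-1,E); sL=40/29, sR=200/197; mL=9740/5713, mR=-10780/5713; mL+mR=-1040/5713 → advance -1; mR−mL=-20520/5713 → turn -1·90°
n=3: pose=(6,-1,S); sL=25/34, sR=50/73; mL=5225/4964, mR=-2675/2482; mL+mR=-125/4964 → advance -1; mR−mL=-10575/4964 → turn -1·90°
n=4: pose=(6,0,W); sL=200/233, sR=40/37; mL=13020/8621, mR=-12060/8621; mL+mR=960/8621 → advance +1; mR−mL=-25080/8621 → turn -1·90°
n=5: pose=(5,0,N); sL=20/13, sR=100/53; mL=1830/689, mR=-1710/689; mL+mR=120/689 → advance +1; mR−mL=-3540/689 → turn -1·90°
n=6: pose=(5,1,E); sL=200/109, sR=200/153; mL=37100/16677, mR=-41500/16677; mL+mR=-4400/16677 → advance -1; mR−mL=-26200/5559 → turn -1·90°
n=7: pose=(4,1,S); sL=25/29, sR=10/13; mL=905/754, mR=-470/377; mL+mR=-35/754 → advance -1; mR−mL=-1845/754 → turn -1·90°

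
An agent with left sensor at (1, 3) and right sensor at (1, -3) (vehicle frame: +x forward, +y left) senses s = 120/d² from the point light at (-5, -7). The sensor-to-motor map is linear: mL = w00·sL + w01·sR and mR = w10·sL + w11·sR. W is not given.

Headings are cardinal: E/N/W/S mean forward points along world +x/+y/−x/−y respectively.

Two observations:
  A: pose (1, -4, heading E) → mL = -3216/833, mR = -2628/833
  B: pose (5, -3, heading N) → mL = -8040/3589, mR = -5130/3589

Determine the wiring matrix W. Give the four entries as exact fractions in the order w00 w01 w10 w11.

-1 -1 -1/2 -1

obs A: pose=(1,-4,E) → sL=24/17, sR=120/49, mL=-3216/833, mR=-2628/833
obs B: pose=(5,-3,N) → sL=60/37, sR=60/97, mL=-8040/3589, mR=-5130/3589
sensor matrix S = [[24/17, 120/49], [60/37, 60/97]]; det S = -9262080/2989637
solve [mL_A; mL_B] = S·[w00; w01] and [mR_A; mR_B] = S·[w10; w11]:
  w00 = -1, w01 = -1, w10 = -1/2, w11 = -1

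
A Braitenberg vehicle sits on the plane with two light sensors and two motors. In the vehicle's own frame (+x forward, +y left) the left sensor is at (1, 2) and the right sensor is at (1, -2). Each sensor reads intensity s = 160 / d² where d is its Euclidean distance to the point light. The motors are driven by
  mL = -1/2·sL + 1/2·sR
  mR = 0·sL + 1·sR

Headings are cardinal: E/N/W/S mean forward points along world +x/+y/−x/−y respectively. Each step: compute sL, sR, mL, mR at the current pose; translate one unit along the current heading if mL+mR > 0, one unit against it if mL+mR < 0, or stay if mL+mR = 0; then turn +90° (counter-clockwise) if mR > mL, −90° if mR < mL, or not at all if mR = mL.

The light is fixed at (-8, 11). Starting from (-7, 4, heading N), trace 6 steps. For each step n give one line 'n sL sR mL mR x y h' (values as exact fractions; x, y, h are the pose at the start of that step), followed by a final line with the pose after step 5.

0 160/37 32/9 -128/333 32/9 -7 4 N
1 5/2 10 15/4 10 -7 5 W
2 160/53 160/53 0 160/53 -8 5 S
3 80/13 80/41 -1120/533 80/41 -8 4 E
4 32/9 160/37 128/333 160/37 -9 4 N
5 40/17 8 48/17 8 -9 5 W
final -10 5 S

n=0: pose=(-7,4,N); sL=160/37, sR=32/9; mL=-128/333, mR=32/9; mL+mR=352/111 → advance +1; mR−mL=1312/333 → turn +1·90°
n=1: pose=(-7,5,W); sL=5/2, sR=10; mL=15/4, mR=10; mL+mR=55/4 → advance +1; mR−mL=25/4 → turn +1·90°
n=2: pose=(-8,5,S); sL=160/53, sR=160/53; mL=0, mR=160/53; mL+mR=160/53 → advance +1; mR−mL=160/53 → turn +1·90°
n=3: pose=(-8,4,E); sL=80/13, sR=80/41; mL=-1120/533, mR=80/41; mL+mR=-80/533 → advance -1; mR−mL=2160/533 → turn +1·90°
n=4: pose=(-9,4,N); sL=32/9, sR=160/37; mL=128/333, mR=160/37; mL+mR=1568/333 → advance +1; mR−mL=1312/333 → turn +1·90°
n=5: pose=(-9,5,W); sL=40/17, sR=8; mL=48/17, mR=8; mL+mR=184/17 → advance +1; mR−mL=88/17 → turn +1·90°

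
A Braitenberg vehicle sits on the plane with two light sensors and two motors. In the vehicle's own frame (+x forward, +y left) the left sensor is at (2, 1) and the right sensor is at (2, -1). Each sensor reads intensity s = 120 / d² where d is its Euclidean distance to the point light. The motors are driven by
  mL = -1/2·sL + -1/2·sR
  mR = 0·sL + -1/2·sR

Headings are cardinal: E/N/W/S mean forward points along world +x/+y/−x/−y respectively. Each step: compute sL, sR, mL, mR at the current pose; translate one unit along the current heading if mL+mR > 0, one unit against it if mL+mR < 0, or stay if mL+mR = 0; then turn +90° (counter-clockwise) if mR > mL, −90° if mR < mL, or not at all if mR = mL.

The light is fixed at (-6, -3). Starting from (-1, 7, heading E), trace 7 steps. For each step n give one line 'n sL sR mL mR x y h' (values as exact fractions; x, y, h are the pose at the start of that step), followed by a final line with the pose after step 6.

n=0: pose=(-1,7,E); sL=12/17, sR=12/13; mL=-180/221, mR=-6/13; mL+mR=-282/221 → advance -1; mR−mL=6/17 → turn +1·90°
n=1: pose=(-2,7,N); sL=40/51, sR=120/169; mL=-6440/8619, mR=-60/169; mL+mR=-9500/8619 → advance -1; mR−mL=20/51 → turn +1·90°
n=2: pose=(-2,6,W); sL=30/17, sR=15/13; mL=-645/442, mR=-15/26; mL+mR=-450/221 → advance -1; mR−mL=15/17 → turn +1·90°
n=3: pose=(-1,6,S); sL=24/17, sR=24/13; mL=-360/221, mR=-12/13; mL+mR=-564/221 → advance -1; mR−mL=12/17 → turn +1·90°
n=4: pose=(-1,7,E); sL=12/17, sR=12/13; mL=-180/221, mR=-6/13; mL+mR=-282/221 → advance -1; mR−mL=6/17 → turn +1·90°
n=5: pose=(-2,7,N); sL=40/51, sR=120/169; mL=-6440/8619, mR=-60/169; mL+mR=-9500/8619 → advance -1; mR−mL=20/51 → turn +1·90°
n=6: pose=(-2,6,W); sL=30/17, sR=15/13; mL=-645/442, mR=-15/26; mL+mR=-450/221 → advance -1; mR−mL=15/17 → turn +1·90°

0 12/17 12/13 -180/221 -6/13 -1 7 E
1 40/51 120/169 -6440/8619 -60/169 -2 7 N
2 30/17 15/13 -645/442 -15/26 -2 6 W
3 24/17 24/13 -360/221 -12/13 -1 6 S
4 12/17 12/13 -180/221 -6/13 -1 7 E
5 40/51 120/169 -6440/8619 -60/169 -2 7 N
6 30/17 15/13 -645/442 -15/26 -2 6 W
final -1 6 S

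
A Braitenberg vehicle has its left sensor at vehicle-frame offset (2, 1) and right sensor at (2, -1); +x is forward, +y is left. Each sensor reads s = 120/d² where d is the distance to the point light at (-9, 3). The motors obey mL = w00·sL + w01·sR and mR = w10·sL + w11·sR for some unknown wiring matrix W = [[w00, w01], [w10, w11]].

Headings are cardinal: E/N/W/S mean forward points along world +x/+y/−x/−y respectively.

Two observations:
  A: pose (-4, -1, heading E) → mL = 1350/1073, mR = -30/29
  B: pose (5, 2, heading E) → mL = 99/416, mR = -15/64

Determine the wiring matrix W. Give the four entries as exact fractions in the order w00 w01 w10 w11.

1 -1/2 -1/2 0

obs A: pose=(-4,-1,E) → sL=60/29, sR=60/37, mL=1350/1073, mR=-30/29
obs B: pose=(5,2,E) → sL=15/32, sR=6/13, mL=99/416, mR=-15/64
sensor matrix S = [[60/29, 60/37], [15/32, 6/13]]; det S = 21735/111592
solve [mL_A; mL_B] = S·[w00; w01] and [mR_A; mR_B] = S·[w10; w11]:
  w00 = 1, w01 = -1/2, w10 = -1/2, w11 = 0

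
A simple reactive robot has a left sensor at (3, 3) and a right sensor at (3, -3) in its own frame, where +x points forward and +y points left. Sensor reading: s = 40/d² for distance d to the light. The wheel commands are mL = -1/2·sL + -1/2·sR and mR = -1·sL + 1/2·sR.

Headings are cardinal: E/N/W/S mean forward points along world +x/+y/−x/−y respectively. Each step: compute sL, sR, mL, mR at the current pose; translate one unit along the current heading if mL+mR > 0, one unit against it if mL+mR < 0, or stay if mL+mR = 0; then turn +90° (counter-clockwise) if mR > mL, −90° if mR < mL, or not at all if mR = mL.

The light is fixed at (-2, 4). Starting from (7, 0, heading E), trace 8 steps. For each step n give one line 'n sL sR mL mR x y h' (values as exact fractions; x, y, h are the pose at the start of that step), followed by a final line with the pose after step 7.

0 8/29 40/193 -1352/5597 -964/5597 7 0 E
1 20/13 20/61 -740/793 -1090/793 6 0 N
2 8/25 8/37 -248/925 -196/925 6 -1 E
3 2 5/13 -31/26 -47/26 5 -1 N
4 40/109 40/181 -5800/19729 -5060/19729 5 -2 E
5 20/9 4/9 -4/3 -2 4 -2 N
6 40/97 40/181 -5560/17557 -5300/17557 4 -3 E
7 2 1/2 -5/4 -7/4 3 -3 N
final 3 -4 E

n=0: pose=(7,0,E); sL=8/29, sR=40/193; mL=-1352/5597, mR=-964/5597; mL+mR=-12/29 → advance -1; mR−mL=388/5597 → turn +1·90°
n=1: pose=(6,0,N); sL=20/13, sR=20/61; mL=-740/793, mR=-1090/793; mL+mR=-30/13 → advance -1; mR−mL=-350/793 → turn -1·90°
n=2: pose=(6,-1,E); sL=8/25, sR=8/37; mL=-248/925, mR=-196/925; mL+mR=-12/25 → advance -1; mR−mL=52/925 → turn +1·90°
n=3: pose=(5,-1,N); sL=2, sR=5/13; mL=-31/26, mR=-47/26; mL+mR=-3 → advance -1; mR−mL=-8/13 → turn -1·90°
n=4: pose=(5,-2,E); sL=40/109, sR=40/181; mL=-5800/19729, mR=-5060/19729; mL+mR=-60/109 → advance -1; mR−mL=740/19729 → turn +1·90°
n=5: pose=(4,-2,N); sL=20/9, sR=4/9; mL=-4/3, mR=-2; mL+mR=-10/3 → advance -1; mR−mL=-2/3 → turn -1·90°
n=6: pose=(4,-3,E); sL=40/97, sR=40/181; mL=-5560/17557, mR=-5300/17557; mL+mR=-60/97 → advance -1; mR−mL=260/17557 → turn +1·90°
n=7: pose=(3,-3,N); sL=2, sR=1/2; mL=-5/4, mR=-7/4; mL+mR=-3 → advance -1; mR−mL=-1/2 → turn -1·90°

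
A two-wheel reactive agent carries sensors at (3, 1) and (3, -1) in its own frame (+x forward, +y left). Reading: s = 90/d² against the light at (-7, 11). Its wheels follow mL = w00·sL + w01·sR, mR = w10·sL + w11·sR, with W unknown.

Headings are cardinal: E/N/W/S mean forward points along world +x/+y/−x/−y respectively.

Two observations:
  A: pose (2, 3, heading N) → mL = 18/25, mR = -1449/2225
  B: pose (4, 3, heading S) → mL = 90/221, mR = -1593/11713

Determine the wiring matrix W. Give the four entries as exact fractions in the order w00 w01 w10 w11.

0 1 -1 1/2

obs A: pose=(2,3,N) → sL=90/89, sR=18/25, mL=18/25, mR=-1449/2225
obs B: pose=(4,3,S) → sL=18/53, sR=90/221, mL=90/221, mR=-1593/11713
sensor matrix S = [[90/89, 18/25], [18/53, 90/221]]; det S = 4359744/26061425
solve [mL_A; mL_B] = S·[w00; w01] and [mR_A; mR_B] = S·[w10; w11]:
  w00 = 0, w01 = 1, w10 = -1, w11 = 1/2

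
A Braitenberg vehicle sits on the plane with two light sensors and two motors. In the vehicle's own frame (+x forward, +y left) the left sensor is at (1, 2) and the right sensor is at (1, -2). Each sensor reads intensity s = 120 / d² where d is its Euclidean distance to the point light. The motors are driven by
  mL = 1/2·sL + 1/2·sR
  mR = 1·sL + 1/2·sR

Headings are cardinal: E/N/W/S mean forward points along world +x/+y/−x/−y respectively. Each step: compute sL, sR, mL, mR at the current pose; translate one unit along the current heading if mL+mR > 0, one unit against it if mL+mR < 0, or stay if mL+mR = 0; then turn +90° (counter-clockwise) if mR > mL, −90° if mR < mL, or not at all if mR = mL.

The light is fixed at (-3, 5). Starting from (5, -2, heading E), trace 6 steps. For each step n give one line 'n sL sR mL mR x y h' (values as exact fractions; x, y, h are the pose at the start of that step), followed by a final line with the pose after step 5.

0 60/53 20/27 1340/1431 2150/1431 5 -2 E
1 24/17 120/157 2904/2669 4788/2669 6 -2 N
2 15/16 3/2 39/32 27/16 6 -1 W
3 120/149 24/17 2808/2533 3828/2533 5 -1 S
4 60/53 20/27 1340/1431 2150/1431 5 -2 E
5 24/17 120/157 2904/2669 4788/2669 6 -2 N
final 6 -1 W

n=0: pose=(5,-2,E); sL=60/53, sR=20/27; mL=1340/1431, mR=2150/1431; mL+mR=3490/1431 → advance +1; mR−mL=30/53 → turn +1·90°
n=1: pose=(6,-2,N); sL=24/17, sR=120/157; mL=2904/2669, mR=4788/2669; mL+mR=7692/2669 → advance +1; mR−mL=12/17 → turn +1·90°
n=2: pose=(6,-1,W); sL=15/16, sR=3/2; mL=39/32, mR=27/16; mL+mR=93/32 → advance +1; mR−mL=15/32 → turn +1·90°
n=3: pose=(5,-1,S); sL=120/149, sR=24/17; mL=2808/2533, mR=3828/2533; mL+mR=6636/2533 → advance +1; mR−mL=60/149 → turn +1·90°
n=4: pose=(5,-2,E); sL=60/53, sR=20/27; mL=1340/1431, mR=2150/1431; mL+mR=3490/1431 → advance +1; mR−mL=30/53 → turn +1·90°
n=5: pose=(6,-2,N); sL=24/17, sR=120/157; mL=2904/2669, mR=4788/2669; mL+mR=7692/2669 → advance +1; mR−mL=12/17 → turn +1·90°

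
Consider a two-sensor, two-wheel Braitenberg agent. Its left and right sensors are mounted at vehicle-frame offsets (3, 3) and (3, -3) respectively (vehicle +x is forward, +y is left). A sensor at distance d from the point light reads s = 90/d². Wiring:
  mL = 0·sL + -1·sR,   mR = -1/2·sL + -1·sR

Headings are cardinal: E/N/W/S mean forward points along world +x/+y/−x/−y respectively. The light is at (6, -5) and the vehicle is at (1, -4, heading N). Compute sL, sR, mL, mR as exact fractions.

9/8 9/2 -9/2 -81/16

left sensor world pos  = (-2, -1); dL² = 80
right sensor world pos = (4, -1); dR² = 20
sL = 90/80 = 9/8
sR = 90/20 = 9/2
mL = 0·sL + -1·sR = -9/2
mR = -1/2·sL + -1·sR = -81/16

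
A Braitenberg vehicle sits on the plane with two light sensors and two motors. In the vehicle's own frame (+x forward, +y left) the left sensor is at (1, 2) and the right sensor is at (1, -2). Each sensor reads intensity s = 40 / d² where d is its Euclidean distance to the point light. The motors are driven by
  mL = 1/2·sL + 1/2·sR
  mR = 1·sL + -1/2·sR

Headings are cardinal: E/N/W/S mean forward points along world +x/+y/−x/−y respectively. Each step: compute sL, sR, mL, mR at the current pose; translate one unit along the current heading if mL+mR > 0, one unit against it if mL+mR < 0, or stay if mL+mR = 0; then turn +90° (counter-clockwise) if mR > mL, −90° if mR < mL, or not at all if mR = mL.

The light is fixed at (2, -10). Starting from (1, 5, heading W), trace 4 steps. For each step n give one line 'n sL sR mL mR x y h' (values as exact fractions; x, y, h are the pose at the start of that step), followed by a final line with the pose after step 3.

n=0: pose=(1,5,W); sL=40/173, sR=40/293; mL=9320/50689, mR=8260/50689; mL+mR=60/173 → advance +1; mR−mL=-1060/50689 → turn -1·90°
n=1: pose=(0,5,N); sL=5/34, sR=5/32; mL=165/1088, mR=75/1088; mL+mR=15/68 → advance +1; mR−mL=-45/544 → turn -1·90°
n=2: pose=(0,6,E); sL=8/65, sR=40/197; mL=2088/12805, mR=276/12805; mL+mR=12/65 → advance +1; mR−mL=-1812/12805 → turn -1·90°
n=3: pose=(1,6,S); sL=20/113, sR=20/117; mL=2300/13221, mR=1210/13221; mL+mR=30/113 → advance +1; mR−mL=-1090/13221 → turn -1·90°

0 40/173 40/293 9320/50689 8260/50689 1 5 W
1 5/34 5/32 165/1088 75/1088 0 5 N
2 8/65 40/197 2088/12805 276/12805 0 6 E
3 20/113 20/117 2300/13221 1210/13221 1 6 S
final 1 5 W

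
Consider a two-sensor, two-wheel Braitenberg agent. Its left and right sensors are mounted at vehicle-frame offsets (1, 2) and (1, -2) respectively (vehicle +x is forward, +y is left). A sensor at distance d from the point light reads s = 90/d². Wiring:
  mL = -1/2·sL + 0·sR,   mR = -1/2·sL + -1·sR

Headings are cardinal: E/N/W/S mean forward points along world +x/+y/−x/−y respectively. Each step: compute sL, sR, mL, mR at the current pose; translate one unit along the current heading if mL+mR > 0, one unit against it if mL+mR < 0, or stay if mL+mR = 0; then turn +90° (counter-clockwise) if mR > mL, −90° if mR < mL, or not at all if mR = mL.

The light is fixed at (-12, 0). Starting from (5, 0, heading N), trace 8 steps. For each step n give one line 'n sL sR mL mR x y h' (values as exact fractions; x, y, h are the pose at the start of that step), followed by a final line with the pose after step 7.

n=0: pose=(5,0,N); sL=45/113, sR=45/181; mL=-45/226, mR=-18315/40906; mL+mR=-13230/20453 → advance -1; mR−mL=-45/181 → turn -1·90°
n=1: pose=(5,-1,E); sL=18/65, sR=10/37; mL=-9/65, mR=-983/2405; mL+mR=-1316/2405 → advance -1; mR−mL=-10/37 → turn -1·90°
n=2: pose=(4,-1,S); sL=45/164, sR=9/20; mL=-45/328, mR=-963/1640; mL+mR=-297/410 → advance -1; mR−mL=-9/20 → turn -1·90°
n=3: pose=(4,0,W); sL=90/229, sR=90/229; mL=-45/229, mR=-135/229; mL+mR=-180/229 → advance -1; mR−mL=-90/229 → turn -1·90°
n=4: pose=(5,0,N); sL=45/113, sR=45/181; mL=-45/226, mR=-18315/40906; mL+mR=-13230/20453 → advance -1; mR−mL=-45/181 → turn -1·90°
n=5: pose=(5,-1,E); sL=18/65, sR=10/37; mL=-9/65, mR=-983/2405; mL+mR=-1316/2405 → advance -1; mR−mL=-10/37 → turn -1·90°
n=6: pose=(4,-1,S); sL=45/164, sR=9/20; mL=-45/328, mR=-963/1640; mL+mR=-297/410 → advance -1; mR−mL=-9/20 → turn -1·90°
n=7: pose=(4,0,W); sL=90/229, sR=90/229; mL=-45/229, mR=-135/229; mL+mR=-180/229 → advance -1; mR−mL=-90/229 → turn -1·90°

0 45/113 45/181 -45/226 -18315/40906 5 0 N
1 18/65 10/37 -9/65 -983/2405 5 -1 E
2 45/164 9/20 -45/328 -963/1640 4 -1 S
3 90/229 90/229 -45/229 -135/229 4 0 W
4 45/113 45/181 -45/226 -18315/40906 5 0 N
5 18/65 10/37 -9/65 -983/2405 5 -1 E
6 45/164 9/20 -45/328 -963/1640 4 -1 S
7 90/229 90/229 -45/229 -135/229 4 0 W
final 5 0 N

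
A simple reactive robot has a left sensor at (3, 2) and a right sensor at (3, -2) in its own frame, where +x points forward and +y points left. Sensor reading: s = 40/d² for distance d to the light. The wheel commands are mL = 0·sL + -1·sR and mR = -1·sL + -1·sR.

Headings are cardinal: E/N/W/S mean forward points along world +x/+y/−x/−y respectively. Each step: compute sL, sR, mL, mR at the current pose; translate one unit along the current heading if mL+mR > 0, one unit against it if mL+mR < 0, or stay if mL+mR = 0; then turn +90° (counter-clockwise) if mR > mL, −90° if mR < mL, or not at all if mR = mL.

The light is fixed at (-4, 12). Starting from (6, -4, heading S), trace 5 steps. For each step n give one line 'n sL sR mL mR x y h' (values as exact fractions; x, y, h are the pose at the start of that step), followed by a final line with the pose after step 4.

n=0: pose=(6,-4,S); sL=8/101, sR=8/85; mL=-8/85, mR=-1488/8585; mL+mR=-2296/8585 → advance -1; mR−mL=-8/101 → turn -1·90°
n=1: pose=(6,-3,W); sL=20/169, sR=20/109; mL=-20/109, mR=-5560/18421; mL+mR=-8940/18421 → advance -1; mR−mL=-20/169 → turn -1·90°
n=2: pose=(7,-3,N); sL=8/45, sR=40/313; mL=-40/313, mR=-4304/14085; mL+mR=-6104/14085 → advance -1; mR−mL=-8/45 → turn -1·90°
n=3: pose=(7,-4,E); sL=5/49, sR=1/13; mL=-1/13, mR=-114/637; mL+mR=-163/637 → advance -1; mR−mL=-5/49 → turn -1·90°
n=4: pose=(6,-4,S); sL=8/101, sR=8/85; mL=-8/85, mR=-1488/8585; mL+mR=-2296/8585 → advance -1; mR−mL=-8/101 → turn -1·90°

0 8/101 8/85 -8/85 -1488/8585 6 -4 S
1 20/169 20/109 -20/109 -5560/18421 6 -3 W
2 8/45 40/313 -40/313 -4304/14085 7 -3 N
3 5/49 1/13 -1/13 -114/637 7 -4 E
4 8/101 8/85 -8/85 -1488/8585 6 -4 S
final 6 -3 W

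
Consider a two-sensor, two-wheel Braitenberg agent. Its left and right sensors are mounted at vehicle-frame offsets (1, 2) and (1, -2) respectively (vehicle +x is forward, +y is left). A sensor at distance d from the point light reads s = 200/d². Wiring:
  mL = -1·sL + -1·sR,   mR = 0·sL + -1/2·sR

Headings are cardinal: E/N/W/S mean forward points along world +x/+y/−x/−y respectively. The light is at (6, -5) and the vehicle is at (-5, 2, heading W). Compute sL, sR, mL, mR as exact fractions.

left sensor world pos  = (-6, 0); dL² = 169
right sensor world pos = (-6, 4); dR² = 225
sL = 200/169 = 200/169
sR = 200/225 = 8/9
mL = -1·sL + -1·sR = -3152/1521
mR = 0·sL + -1/2·sR = -4/9

200/169 8/9 -3152/1521 -4/9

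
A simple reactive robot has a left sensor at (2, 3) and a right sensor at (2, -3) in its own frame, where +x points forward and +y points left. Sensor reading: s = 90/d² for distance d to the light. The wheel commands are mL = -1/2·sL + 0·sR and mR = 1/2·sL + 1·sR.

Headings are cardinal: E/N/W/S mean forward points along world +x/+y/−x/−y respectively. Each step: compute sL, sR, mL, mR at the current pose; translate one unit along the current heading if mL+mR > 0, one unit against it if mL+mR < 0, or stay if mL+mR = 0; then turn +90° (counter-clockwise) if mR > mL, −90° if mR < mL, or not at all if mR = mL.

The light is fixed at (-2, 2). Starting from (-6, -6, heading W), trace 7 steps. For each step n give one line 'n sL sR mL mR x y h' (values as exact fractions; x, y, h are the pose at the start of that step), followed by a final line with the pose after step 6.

n=0: pose=(-6,-6,W); sL=90/157, sR=90/61; mL=-45/157, mR=16875/9577; mL+mR=90/61 → advance +1; mR−mL=19620/9577 → turn +1·90°
n=1: pose=(-7,-6,S); sL=45/52, sR=45/82; mL=-45/104, mR=4185/4264; mL+mR=45/82 → advance +1; mR−mL=3015/2132 → turn +1·90°
n=2: pose=(-7,-7,E); sL=2, sR=10/17; mL=-1, mR=27/17; mL+mR=10/17 → advance +1; mR−mL=44/17 → turn +1·90°
n=3: pose=(-6,-7,N); sL=45/49, sR=9/5; mL=-45/98, mR=1107/490; mL+mR=9/5 → advance +1; mR−mL=666/245 → turn +1·90°
n=4: pose=(-6,-6,W); sL=90/157, sR=90/61; mL=-45/157, mR=16875/9577; mL+mR=90/61 → advance +1; mR−mL=19620/9577 → turn +1·90°
n=5: pose=(-7,-6,S); sL=45/52, sR=45/82; mL=-45/104, mR=4185/4264; mL+mR=45/82 → advance +1; mR−mL=3015/2132 → turn +1·90°
n=6: pose=(-7,-7,E); sL=2, sR=10/17; mL=-1, mR=27/17; mL+mR=10/17 → advance +1; mR−mL=44/17 → turn +1·90°

0 90/157 90/61 -45/157 16875/9577 -6 -6 W
1 45/52 45/82 -45/104 4185/4264 -7 -6 S
2 2 10/17 -1 27/17 -7 -7 E
3 45/49 9/5 -45/98 1107/490 -6 -7 N
4 90/157 90/61 -45/157 16875/9577 -6 -6 W
5 45/52 45/82 -45/104 4185/4264 -7 -6 S
6 2 10/17 -1 27/17 -7 -7 E
final -6 -7 N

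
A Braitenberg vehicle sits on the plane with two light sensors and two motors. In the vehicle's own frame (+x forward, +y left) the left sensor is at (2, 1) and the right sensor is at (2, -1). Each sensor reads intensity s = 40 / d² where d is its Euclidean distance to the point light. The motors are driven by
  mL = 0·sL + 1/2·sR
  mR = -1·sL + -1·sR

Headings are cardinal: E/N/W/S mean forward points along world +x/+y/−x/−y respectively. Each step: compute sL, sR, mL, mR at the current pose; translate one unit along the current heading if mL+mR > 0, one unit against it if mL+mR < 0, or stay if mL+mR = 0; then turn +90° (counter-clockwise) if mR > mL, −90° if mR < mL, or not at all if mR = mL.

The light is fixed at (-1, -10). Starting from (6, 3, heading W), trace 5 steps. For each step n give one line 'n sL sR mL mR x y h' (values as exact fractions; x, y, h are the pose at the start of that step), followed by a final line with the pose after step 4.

0 40/169 40/221 20/221 -1200/2873 6 3 W
1 20/137 20/153 10/153 -5800/20961 7 3 N
2 40/269 40/221 20/221 -19600/59449 7 2 E
3 10/41 5/17 5/34 -375/697 6 2 S
4 40/169 40/221 20/221 -1200/2873 6 3 W
final 7 3 N

n=0: pose=(6,3,W); sL=40/169, sR=40/221; mL=20/221, mR=-1200/2873; mL+mR=-940/2873 → advance -1; mR−mL=-1460/2873 → turn -1·90°
n=1: pose=(7,3,N); sL=20/137, sR=20/153; mL=10/153, mR=-5800/20961; mL+mR=-4430/20961 → advance -1; mR−mL=-2390/6987 → turn -1·90°
n=2: pose=(7,2,E); sL=40/269, sR=40/221; mL=20/221, mR=-19600/59449; mL+mR=-14220/59449 → advance -1; mR−mL=-24980/59449 → turn -1·90°
n=3: pose=(6,2,S); sL=10/41, sR=5/17; mL=5/34, mR=-375/697; mL+mR=-545/1394 → advance -1; mR−mL=-955/1394 → turn -1·90°
n=4: pose=(6,3,W); sL=40/169, sR=40/221; mL=20/221, mR=-1200/2873; mL+mR=-940/2873 → advance -1; mR−mL=-1460/2873 → turn -1·90°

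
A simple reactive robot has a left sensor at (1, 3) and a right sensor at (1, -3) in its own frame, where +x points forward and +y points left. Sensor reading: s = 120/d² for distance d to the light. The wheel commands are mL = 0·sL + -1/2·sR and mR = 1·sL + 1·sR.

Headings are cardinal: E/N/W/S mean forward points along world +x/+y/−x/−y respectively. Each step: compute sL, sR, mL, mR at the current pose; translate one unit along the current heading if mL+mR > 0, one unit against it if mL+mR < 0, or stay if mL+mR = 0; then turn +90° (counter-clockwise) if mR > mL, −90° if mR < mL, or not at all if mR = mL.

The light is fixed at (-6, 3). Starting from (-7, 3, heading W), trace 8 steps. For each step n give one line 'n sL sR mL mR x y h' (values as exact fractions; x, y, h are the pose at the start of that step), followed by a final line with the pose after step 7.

0 120/13 120/13 -60/13 240/13 -7 3 W
1 60 60/13 -30/13 840/13 -8 3 S
2 24 120/17 -60/17 528/17 -8 2 E
3 15/2 30 -15 75/2 -7 2 N
4 120/13 120/13 -60/13 240/13 -7 3 W
5 60 60/13 -30/13 840/13 -8 3 S
6 24 120/17 -60/17 528/17 -8 2 E
7 15/2 30 -15 75/2 -7 2 N
final -7 3 W

n=0: pose=(-7,3,W); sL=120/13, sR=120/13; mL=-60/13, mR=240/13; mL+mR=180/13 → advance +1; mR−mL=300/13 → turn +1·90°
n=1: pose=(-8,3,S); sL=60, sR=60/13; mL=-30/13, mR=840/13; mL+mR=810/13 → advance +1; mR−mL=870/13 → turn +1·90°
n=2: pose=(-8,2,E); sL=24, sR=120/17; mL=-60/17, mR=528/17; mL+mR=468/17 → advance +1; mR−mL=588/17 → turn +1·90°
n=3: pose=(-7,2,N); sL=15/2, sR=30; mL=-15, mR=75/2; mL+mR=45/2 → advance +1; mR−mL=105/2 → turn +1·90°
n=4: pose=(-7,3,W); sL=120/13, sR=120/13; mL=-60/13, mR=240/13; mL+mR=180/13 → advance +1; mR−mL=300/13 → turn +1·90°
n=5: pose=(-8,3,S); sL=60, sR=60/13; mL=-30/13, mR=840/13; mL+mR=810/13 → advance +1; mR−mL=870/13 → turn +1·90°
n=6: pose=(-8,2,E); sL=24, sR=120/17; mL=-60/17, mR=528/17; mL+mR=468/17 → advance +1; mR−mL=588/17 → turn +1·90°
n=7: pose=(-7,2,N); sL=15/2, sR=30; mL=-15, mR=75/2; mL+mR=45/2 → advance +1; mR−mL=105/2 → turn +1·90°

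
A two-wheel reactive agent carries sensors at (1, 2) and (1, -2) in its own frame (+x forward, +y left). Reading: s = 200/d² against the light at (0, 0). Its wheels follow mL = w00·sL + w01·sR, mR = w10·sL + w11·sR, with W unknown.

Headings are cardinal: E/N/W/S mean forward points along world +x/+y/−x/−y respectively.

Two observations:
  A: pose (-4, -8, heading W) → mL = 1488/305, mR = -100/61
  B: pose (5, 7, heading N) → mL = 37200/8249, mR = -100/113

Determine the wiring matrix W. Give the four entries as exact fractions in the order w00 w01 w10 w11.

obs A: pose=(-4,-8,W) → sL=8/5, sR=200/61, mL=1488/305, mR=-100/61
obs B: pose=(5,7,N) → sL=200/73, sR=200/113, mL=37200/8249, mR=-100/113
sensor matrix S = [[8/5, 200/61], [200/73, 200/113]]; det S = -3095040/503189
solve [mL_A; mL_B] = S·[w00; w01] and [mR_A; mR_B] = S·[w10; w11]:
  w00 = 1, w01 = 1, w10 = 0, w11 = -1/2

1 1 0 -1/2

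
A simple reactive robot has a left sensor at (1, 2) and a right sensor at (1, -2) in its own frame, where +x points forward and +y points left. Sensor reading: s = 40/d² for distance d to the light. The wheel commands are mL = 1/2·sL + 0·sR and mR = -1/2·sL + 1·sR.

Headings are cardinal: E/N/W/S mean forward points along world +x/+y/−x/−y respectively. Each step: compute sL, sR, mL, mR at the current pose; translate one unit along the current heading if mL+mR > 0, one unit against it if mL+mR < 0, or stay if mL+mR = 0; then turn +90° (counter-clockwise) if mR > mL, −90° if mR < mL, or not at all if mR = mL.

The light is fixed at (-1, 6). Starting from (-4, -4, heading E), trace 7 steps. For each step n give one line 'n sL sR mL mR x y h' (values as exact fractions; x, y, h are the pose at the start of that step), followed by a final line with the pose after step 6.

0 10/17 10/37 5/17 -15/629 -4 -4 E
1 40/121 40/137 20/121 2100/16577 -3 -4 S
2 20/89 4/9 10/89 266/801 -3 -5 W
3 8/29 40/169 4/29 484/4901 -4 -5 S
4 10/53 10/29 5/53 385/1537 -4 -6 W
5 40/173 8/41 20/173 564/7093 -5 -6 S
6 4/25 20/73 2/25 354/1825 -5 -7 W
final -6 -7 S

n=0: pose=(-4,-4,E); sL=10/17, sR=10/37; mL=5/17, mR=-15/629; mL+mR=10/37 → advance +1; mR−mL=-200/629 → turn -1·90°
n=1: pose=(-3,-4,S); sL=40/121, sR=40/137; mL=20/121, mR=2100/16577; mL+mR=40/137 → advance +1; mR−mL=-640/16577 → turn -1·90°
n=2: pose=(-3,-5,W); sL=20/89, sR=4/9; mL=10/89, mR=266/801; mL+mR=4/9 → advance +1; mR−mL=176/801 → turn +1·90°
n=3: pose=(-4,-5,S); sL=8/29, sR=40/169; mL=4/29, mR=484/4901; mL+mR=40/169 → advance +1; mR−mL=-192/4901 → turn -1·90°
n=4: pose=(-4,-6,W); sL=10/53, sR=10/29; mL=5/53, mR=385/1537; mL+mR=10/29 → advance +1; mR−mL=240/1537 → turn +1·90°
n=5: pose=(-5,-6,S); sL=40/173, sR=8/41; mL=20/173, mR=564/7093; mL+mR=8/41 → advance +1; mR−mL=-256/7093 → turn -1·90°
n=6: pose=(-5,-7,W); sL=4/25, sR=20/73; mL=2/25, mR=354/1825; mL+mR=20/73 → advance +1; mR−mL=208/1825 → turn +1·90°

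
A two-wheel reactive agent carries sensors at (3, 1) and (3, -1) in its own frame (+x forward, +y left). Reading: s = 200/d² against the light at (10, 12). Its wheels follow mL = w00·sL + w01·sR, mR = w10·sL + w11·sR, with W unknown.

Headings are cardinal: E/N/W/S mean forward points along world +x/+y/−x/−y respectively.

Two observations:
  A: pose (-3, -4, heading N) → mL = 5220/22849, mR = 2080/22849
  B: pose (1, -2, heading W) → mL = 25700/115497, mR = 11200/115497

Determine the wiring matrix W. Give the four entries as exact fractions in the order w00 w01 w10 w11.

1 -1/2 -1 1

obs A: pose=(-3,-4,N) → sL=40/73, sR=200/313, mL=5220/22849, mR=2080/22849
obs B: pose=(1,-2,W) → sL=200/369, sR=200/313, mL=25700/115497, mR=11200/115497
sensor matrix S = [[40/73, 200/313], [200/369, 200/313]]; det S = 32000/8431281
solve [mL_A; mL_B] = S·[w00; w01] and [mR_A; mR_B] = S·[w10; w11]:
  w00 = 1, w01 = -1/2, w10 = -1, w11 = 1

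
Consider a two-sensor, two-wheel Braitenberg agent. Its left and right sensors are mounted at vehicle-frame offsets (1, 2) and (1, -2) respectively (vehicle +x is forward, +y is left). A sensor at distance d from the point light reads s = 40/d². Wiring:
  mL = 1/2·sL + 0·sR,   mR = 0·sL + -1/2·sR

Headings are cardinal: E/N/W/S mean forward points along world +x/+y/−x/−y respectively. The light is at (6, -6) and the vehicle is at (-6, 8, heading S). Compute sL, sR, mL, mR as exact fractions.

left sensor world pos  = (-4, 7); dL² = 269
right sensor world pos = (-8, 7); dR² = 365
sL = 40/269 = 40/269
sR = 40/365 = 8/73
mL = 1/2·sL + 0·sR = 20/269
mR = 0·sL + -1/2·sR = -4/73

40/269 8/73 20/269 -4/73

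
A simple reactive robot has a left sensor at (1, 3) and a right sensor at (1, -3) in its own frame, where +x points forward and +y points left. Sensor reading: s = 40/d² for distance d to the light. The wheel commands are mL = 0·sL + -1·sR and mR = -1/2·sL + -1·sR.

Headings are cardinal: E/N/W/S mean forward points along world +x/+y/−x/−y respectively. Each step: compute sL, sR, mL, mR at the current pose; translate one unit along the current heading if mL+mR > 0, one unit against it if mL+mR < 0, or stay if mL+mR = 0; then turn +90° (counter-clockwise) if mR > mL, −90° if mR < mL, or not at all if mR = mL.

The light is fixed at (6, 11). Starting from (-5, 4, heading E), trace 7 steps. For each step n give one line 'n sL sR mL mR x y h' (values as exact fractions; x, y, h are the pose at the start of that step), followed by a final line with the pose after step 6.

0 10/29 1/5 -1/5 -54/145 -5 4 E
1 8/29 40/289 -40/289 -2316/8381 -6 4 S
2 4/25 20/89 -20/89 -678/2225 -6 5 W
3 40/221 40/89 -40/89 -10620/19669 -5 5 N
4 10/29 1/5 -1/5 -54/145 -5 4 E
5 8/29 40/289 -40/289 -2316/8381 -6 4 S
6 4/25 20/89 -20/89 -678/2225 -6 5 W
final -5 5 N

n=0: pose=(-5,4,E); sL=10/29, sR=1/5; mL=-1/5, mR=-54/145; mL+mR=-83/145 → advance -1; mR−mL=-5/29 → turn -1·90°
n=1: pose=(-6,4,S); sL=8/29, sR=40/289; mL=-40/289, mR=-2316/8381; mL+mR=-3476/8381 → advance -1; mR−mL=-4/29 → turn -1·90°
n=2: pose=(-6,5,W); sL=4/25, sR=20/89; mL=-20/89, mR=-678/2225; mL+mR=-1178/2225 → advance -1; mR−mL=-2/25 → turn -1·90°
n=3: pose=(-5,5,N); sL=40/221, sR=40/89; mL=-40/89, mR=-10620/19669; mL+mR=-19460/19669 → advance -1; mR−mL=-20/221 → turn -1·90°
n=4: pose=(-5,4,E); sL=10/29, sR=1/5; mL=-1/5, mR=-54/145; mL+mR=-83/145 → advance -1; mR−mL=-5/29 → turn -1·90°
n=5: pose=(-6,4,S); sL=8/29, sR=40/289; mL=-40/289, mR=-2316/8381; mL+mR=-3476/8381 → advance -1; mR−mL=-4/29 → turn -1·90°
n=6: pose=(-6,5,W); sL=4/25, sR=20/89; mL=-20/89, mR=-678/2225; mL+mR=-1178/2225 → advance -1; mR−mL=-2/25 → turn -1·90°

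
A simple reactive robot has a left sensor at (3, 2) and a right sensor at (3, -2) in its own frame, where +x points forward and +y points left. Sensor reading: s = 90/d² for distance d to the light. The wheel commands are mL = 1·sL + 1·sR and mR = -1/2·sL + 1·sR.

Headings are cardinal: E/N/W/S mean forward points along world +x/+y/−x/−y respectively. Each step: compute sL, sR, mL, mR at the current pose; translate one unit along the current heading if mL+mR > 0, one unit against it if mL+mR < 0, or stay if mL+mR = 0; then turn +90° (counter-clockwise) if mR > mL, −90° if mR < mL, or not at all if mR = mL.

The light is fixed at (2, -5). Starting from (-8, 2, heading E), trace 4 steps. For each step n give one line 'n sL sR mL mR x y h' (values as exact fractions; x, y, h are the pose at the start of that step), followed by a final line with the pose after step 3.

0 9/13 45/37 918/481 837/962 -8 2 E
1 18/13 90/137 3636/1781 -63/1781 -7 2 S
2 9/16 45/104 207/208 63/416 -7 1 W
3 2/5 18/29 148/145 61/145 -8 1 N
final -8 2 E

n=0: pose=(-8,2,E); sL=9/13, sR=45/37; mL=918/481, mR=837/962; mL+mR=2673/962 → advance +1; mR−mL=-27/26 → turn -1·90°
n=1: pose=(-7,2,S); sL=18/13, sR=90/137; mL=3636/1781, mR=-63/1781; mL+mR=3573/1781 → advance +1; mR−mL=-27/13 → turn -1·90°
n=2: pose=(-7,1,W); sL=9/16, sR=45/104; mL=207/208, mR=63/416; mL+mR=477/416 → advance +1; mR−mL=-27/32 → turn -1·90°
n=3: pose=(-8,1,N); sL=2/5, sR=18/29; mL=148/145, mR=61/145; mL+mR=209/145 → advance +1; mR−mL=-3/5 → turn -1·90°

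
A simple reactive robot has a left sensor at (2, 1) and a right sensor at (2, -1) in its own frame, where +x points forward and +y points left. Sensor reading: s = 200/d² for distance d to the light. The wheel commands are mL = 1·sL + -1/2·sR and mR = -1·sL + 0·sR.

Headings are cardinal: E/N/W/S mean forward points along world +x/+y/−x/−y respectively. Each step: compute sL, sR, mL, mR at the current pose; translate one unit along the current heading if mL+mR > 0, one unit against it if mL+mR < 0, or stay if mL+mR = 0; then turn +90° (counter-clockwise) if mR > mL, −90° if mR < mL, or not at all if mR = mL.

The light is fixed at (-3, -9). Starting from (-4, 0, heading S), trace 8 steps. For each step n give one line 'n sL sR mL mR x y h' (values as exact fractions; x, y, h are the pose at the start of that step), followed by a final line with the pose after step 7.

0 200/49 200/53 5700/2597 -200/49 -4 0 S
1 20/9 20/13 170/117 -20/9 -4 1 W
2 40/29 40/29 20/29 -40/29 -3 1 N
3 25/13 50/17 100/221 -25/13 -3 0 E
4 200/49 200/53 5700/2597 -200/49 -4 0 S
5 20/9 20/13 170/117 -20/9 -4 1 W
6 40/29 40/29 20/29 -40/29 -3 1 N
7 25/13 50/17 100/221 -25/13 -3 0 E
final -4 0 S

n=0: pose=(-4,0,S); sL=200/49, sR=200/53; mL=5700/2597, mR=-200/49; mL+mR=-100/53 → advance -1; mR−mL=-16300/2597 → turn -1·90°
n=1: pose=(-4,1,W); sL=20/9, sR=20/13; mL=170/117, mR=-20/9; mL+mR=-10/13 → advance -1; mR−mL=-430/117 → turn -1·90°
n=2: pose=(-3,1,N); sL=40/29, sR=40/29; mL=20/29, mR=-40/29; mL+mR=-20/29 → advance -1; mR−mL=-60/29 → turn -1·90°
n=3: pose=(-3,0,E); sL=25/13, sR=50/17; mL=100/221, mR=-25/13; mL+mR=-25/17 → advance -1; mR−mL=-525/221 → turn -1·90°
n=4: pose=(-4,0,S); sL=200/49, sR=200/53; mL=5700/2597, mR=-200/49; mL+mR=-100/53 → advance -1; mR−mL=-16300/2597 → turn -1·90°
n=5: pose=(-4,1,W); sL=20/9, sR=20/13; mL=170/117, mR=-20/9; mL+mR=-10/13 → advance -1; mR−mL=-430/117 → turn -1·90°
n=6: pose=(-3,1,N); sL=40/29, sR=40/29; mL=20/29, mR=-40/29; mL+mR=-20/29 → advance -1; mR−mL=-60/29 → turn -1·90°
n=7: pose=(-3,0,E); sL=25/13, sR=50/17; mL=100/221, mR=-25/13; mL+mR=-25/17 → advance -1; mR−mL=-525/221 → turn -1·90°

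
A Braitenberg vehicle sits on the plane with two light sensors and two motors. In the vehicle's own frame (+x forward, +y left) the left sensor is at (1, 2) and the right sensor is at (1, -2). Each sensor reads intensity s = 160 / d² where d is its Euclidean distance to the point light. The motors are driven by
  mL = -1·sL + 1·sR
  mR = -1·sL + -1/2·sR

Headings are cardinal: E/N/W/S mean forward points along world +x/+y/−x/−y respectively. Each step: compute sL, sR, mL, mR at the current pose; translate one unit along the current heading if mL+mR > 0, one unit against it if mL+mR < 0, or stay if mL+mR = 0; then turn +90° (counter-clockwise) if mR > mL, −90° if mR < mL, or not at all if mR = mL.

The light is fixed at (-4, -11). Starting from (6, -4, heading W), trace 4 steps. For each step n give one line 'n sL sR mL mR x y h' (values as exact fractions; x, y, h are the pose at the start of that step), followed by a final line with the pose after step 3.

n=0: pose=(6,-4,W); sL=80/53, sR=80/81; mL=-2240/4293, mR=-8600/4293; mL+mR=-10840/4293 → advance -1; mR−mL=-40/27 → turn -1·90°
n=1: pose=(7,-4,N); sL=32/29, sR=160/233; mL=-2816/6757, mR=-9776/6757; mL+mR=-12592/6757 → advance -1; mR−mL=-240/233 → turn -1·90°
n=2: pose=(7,-5,E); sL=10/13, sR=1; mL=3/13, mR=-33/26; mL+mR=-27/26 → advance -1; mR−mL=-3/2 → turn -1·90°
n=3: pose=(6,-5,S); sL=160/169, sR=160/89; mL=12800/15041, mR=-27760/15041; mL+mR=-14960/15041 → advance -1; mR−mL=-240/89 → turn -1·90°

0 80/53 80/81 -2240/4293 -8600/4293 6 -4 W
1 32/29 160/233 -2816/6757 -9776/6757 7 -4 N
2 10/13 1 3/13 -33/26 7 -5 E
3 160/169 160/89 12800/15041 -27760/15041 6 -5 S
final 6 -4 W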